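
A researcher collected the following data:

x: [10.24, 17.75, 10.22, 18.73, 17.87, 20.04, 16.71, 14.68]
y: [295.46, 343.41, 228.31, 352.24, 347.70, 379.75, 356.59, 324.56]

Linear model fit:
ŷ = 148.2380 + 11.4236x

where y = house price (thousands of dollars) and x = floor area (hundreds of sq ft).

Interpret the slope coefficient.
On average, house price is about 11.4236 thousand dollars higher for every extra hundred sq ft of floor area.

The slope coefficient β₁ = 11.4236 represents the marginal effect of floor area on house price.

Interpretation:
- Floor area up by 1 hundred sq ft → predicted house price increases by 11.4236 thousand dollars
- The effect is assumed constant over the observed range of x (linearity)

(β₀ = 148.2380 is the fitted value at x = 0 and is not part of the slope interpretation.)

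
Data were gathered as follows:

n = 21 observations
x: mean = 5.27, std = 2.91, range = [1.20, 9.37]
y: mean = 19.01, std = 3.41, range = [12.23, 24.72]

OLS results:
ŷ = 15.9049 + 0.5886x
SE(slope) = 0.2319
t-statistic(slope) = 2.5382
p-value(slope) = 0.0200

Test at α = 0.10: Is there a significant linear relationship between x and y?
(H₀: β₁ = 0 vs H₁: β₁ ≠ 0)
Since p-value = 0.0200 < α = 0.10, reject H₀ — the slope is significantly different from 0.

Hypothesis test for the slope coefficient:

H₀: β₁ = 0 (no linear relationship)
H₁: β₁ ≠ 0 (linear relationship exists)

Test statistic: t = β̂₁ / SE(β̂₁) = 0.5886 / 0.2319 = 2.5382

With df = 19, the two-sided p-value for |t| = 2.5382 is 0.0200.

Decision rule: reject H₀ if p-value < α.
p-value = 0.0200 < α = 0.10 → reject H₀.

At α = 0.10 the data do provide convincing evidence of a nonzero slope.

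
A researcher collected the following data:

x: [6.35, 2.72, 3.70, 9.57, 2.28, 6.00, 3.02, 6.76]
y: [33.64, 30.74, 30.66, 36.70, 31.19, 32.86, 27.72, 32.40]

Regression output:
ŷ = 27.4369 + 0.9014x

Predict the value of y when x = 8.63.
ŷ = 35.2160

x = 8.63 lies inside the observed range [2.28, 9.57], so the fitted equation applies directly:

ŷ = 27.4369 + 0.9014 × 8.63
ŷ = 27.4369 + 7.7791
ŷ = 35.2160

This is a point prediction; actual observations scatter around it by roughly the residual standard deviation.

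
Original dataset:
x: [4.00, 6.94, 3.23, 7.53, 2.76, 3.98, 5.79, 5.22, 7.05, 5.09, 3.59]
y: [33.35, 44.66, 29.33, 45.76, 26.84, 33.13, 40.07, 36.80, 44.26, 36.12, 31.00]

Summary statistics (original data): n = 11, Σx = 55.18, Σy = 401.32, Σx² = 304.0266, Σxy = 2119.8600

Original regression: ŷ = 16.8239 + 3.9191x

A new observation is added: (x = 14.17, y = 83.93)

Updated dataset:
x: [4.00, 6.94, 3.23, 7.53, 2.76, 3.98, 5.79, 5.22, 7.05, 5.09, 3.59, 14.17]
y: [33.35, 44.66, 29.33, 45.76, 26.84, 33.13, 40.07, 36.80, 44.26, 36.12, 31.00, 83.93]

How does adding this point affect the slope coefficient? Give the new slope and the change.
New slope β₁ = 4.8525 versus 3.9191 before: a change of +0.9334 (+23.8%).

x = 14.17 lies well outside the original x-range [2.76, 7.53] (x̄ ≈ 5.02), so this observation has high leverage and can move the slope substantially.

Step 1: Update the sums with the new point (n goes from 11 to 12)
Σx  = 55.18 + 14.17 = 69.35
Σy  = 401.32 + 83.93 = 485.25
Σx² = 304.0266 + 14.17² = 304.0266 + 200.7889 = 504.8155
Σxy = 2119.8600 + 14.17×83.93 = 2119.8600 + 1189.2881 = 3309.1481

Step 2: Recompute the slope with b₁ = (nΣxy − ΣxΣy) / (nΣx² − (Σx)²)
Numerator   = 12×3309.1481 − 69.35×485.25 = 39709.7772 − 33652.0875 = 6057.6897
Denominator = 12×504.8155 − 69.35² = 6057.7860 − 4809.4225 = 1248.3635
b₁(new) = 6057.6897 / 1248.3635 = 4.8525

(Same formula on the original sums: (11×2119.8600 − 55.18×401.32) / (11×304.0266 − 55.18²) = 1173.6224 / 299.4602 = 3.9191, matching the given fit.)

Step 3: Change in slope
Δβ₁ = 4.8525 − 3.9191 = +0.9334
Relative change = +0.9334 / 3.9191 × 100% = +23.8%
→ the slope increases when the point is added.

Because the point sits above the extension of the original line at a high-leverage x, it tilts the fit up.
In practice: investigate whether it comes from the same population as the rest of the sample; refit with and without it and report both if conclusions differ.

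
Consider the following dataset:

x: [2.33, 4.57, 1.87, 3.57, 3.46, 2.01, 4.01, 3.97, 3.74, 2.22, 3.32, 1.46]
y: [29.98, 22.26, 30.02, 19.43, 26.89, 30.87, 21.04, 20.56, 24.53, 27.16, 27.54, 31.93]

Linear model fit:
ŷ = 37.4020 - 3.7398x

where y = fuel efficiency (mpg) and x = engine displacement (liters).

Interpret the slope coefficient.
On average, fuel efficiency is about 3.7398 mpg lower for every extra liter of engine displacement.

β₁ = -3.7398 is the change in predicted fuel efficiency (mpg) per additional liter of engine displacement.

Interpretation:
- Engine displacement up by 1 liter → predicted fuel efficiency decreases by 3.7398 mpg
- The effect is assumed constant over the observed range of x (linearity)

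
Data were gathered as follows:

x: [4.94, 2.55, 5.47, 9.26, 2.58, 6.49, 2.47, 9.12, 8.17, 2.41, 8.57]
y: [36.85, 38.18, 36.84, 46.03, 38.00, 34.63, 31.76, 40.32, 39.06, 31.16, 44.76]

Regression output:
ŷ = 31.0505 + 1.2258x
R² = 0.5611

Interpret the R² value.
About 56.11% of the variability in y is accounted for by the regression on x (R² = 0.5611) — a moderate linear fit.

R² (coefficient of determination) measures the proportion of variance in y explained by the regression model.

Here R² = 0.5611:
- Explained: 56.11% of the variation in y
- Unexplained (residual): 100% − 56.11% = 43.89%
- Rule of thumb (below 0.3 weak; 0.3 to below 0.7 moderate; 0.7 and above strong) → moderate

Note: R² says nothing about causation, and a high R² does not by itself mean the linear form is appropriate — check the residuals.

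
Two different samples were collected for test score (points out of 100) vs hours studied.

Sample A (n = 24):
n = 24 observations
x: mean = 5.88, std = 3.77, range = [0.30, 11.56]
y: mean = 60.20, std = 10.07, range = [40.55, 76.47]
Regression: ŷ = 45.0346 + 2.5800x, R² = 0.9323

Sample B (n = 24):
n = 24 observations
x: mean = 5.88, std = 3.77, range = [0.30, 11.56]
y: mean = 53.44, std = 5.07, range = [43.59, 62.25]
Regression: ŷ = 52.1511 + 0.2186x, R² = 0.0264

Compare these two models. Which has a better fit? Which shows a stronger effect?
Model A has the better fit (R² = 0.9323 vs 0.0264). Model A shows the stronger effect (|β₁| = 2.5800 vs 0.2186).

Model Comparison:

Goodness of fit (R²):
- Model A: R² = 0.9323 → 93.23% of variance in test score explained
- Model B: R² = 0.0264 → 2.64% of variance in test score explained
- 0.9323 > 0.0264 → Model A has the better fit

Effect size (slope magnitude):
- Model A: β₁ = 2.5800 → predicted test score rises 2.5800 points per additional hour of study time
- Model B: β₁ = 0.2186 → predicted test score rises 0.2186 points per additional hour of study time
- |2.5800| > |0.2186| → Model A shows the stronger marginal effect

Note: R² measures how tightly points cluster around the line; β₁ measures how steep the line is — they answer different questions.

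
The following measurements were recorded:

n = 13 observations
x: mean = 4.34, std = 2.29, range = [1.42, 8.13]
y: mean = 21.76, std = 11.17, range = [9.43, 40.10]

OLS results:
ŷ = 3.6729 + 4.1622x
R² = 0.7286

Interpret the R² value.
The model explains 72.86% of the variance in y (R² = 0.7286), leaving 27.14% unexplained; the fit is strong.

R² (coefficient of determination) measures the proportion of variance in y explained by the regression model.

Here R² = 0.7286:
- Explained: 72.86% of the variation in y
- Unexplained (residual): 100% − 72.86% = 27.14%
- Rule of thumb (below 0.3 weak; 0.3 to below 0.7 moderate; 0.7 and above strong) → strong

Equivalently, for simple linear regression R² = r², so |r| = √0.7286 ≈ 0.8536.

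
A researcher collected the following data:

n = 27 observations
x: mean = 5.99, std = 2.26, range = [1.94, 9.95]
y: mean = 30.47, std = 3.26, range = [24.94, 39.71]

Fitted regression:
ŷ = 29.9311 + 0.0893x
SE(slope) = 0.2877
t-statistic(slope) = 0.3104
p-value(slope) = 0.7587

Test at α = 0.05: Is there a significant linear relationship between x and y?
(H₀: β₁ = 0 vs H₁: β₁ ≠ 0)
Fail to reject H₀: p-value = 0.7587 ≥ α = 0.05. The linear relationship is not significant at the 5% level.

Hypothesis test for the slope coefficient:

H₀: β₁ = 0 (no linear relationship)
H₁: β₁ ≠ 0 (linear relationship exists)

Test statistic: t = β̂₁ / SE(β̂₁) = 0.0893 / 0.2877 = 0.3104

The p-value (0.7587) is the probability, under H₀, of a t-statistic at least as extreme as |t| = 0.3104 (two-sided, df = n − 2 = 25).

Decision rule: reject H₀ if p-value < α.
p-value = 0.7587 ≥ α = 0.05 → fail to reject H₀.

Conclusion: the linear association between x and y is not significant at the 5% level.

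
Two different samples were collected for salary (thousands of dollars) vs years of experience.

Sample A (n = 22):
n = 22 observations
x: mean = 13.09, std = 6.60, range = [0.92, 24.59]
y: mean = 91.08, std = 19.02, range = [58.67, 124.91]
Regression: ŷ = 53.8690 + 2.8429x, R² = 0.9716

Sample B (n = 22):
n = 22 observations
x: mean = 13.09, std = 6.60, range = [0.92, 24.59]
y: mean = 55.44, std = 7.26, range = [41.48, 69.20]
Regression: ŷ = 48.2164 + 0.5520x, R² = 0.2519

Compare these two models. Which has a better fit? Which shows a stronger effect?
Model A has the better fit (R² = 0.9716 vs 0.2519). Model A shows the stronger effect (|β₁| = 2.8429 vs 0.5520).

Model Comparison:

Which explains more variance? (R²)
- Model A: R² = 0.9716 → 97.16% of variance in salary explained
- Model B: R² = 0.2519 → 25.19% of variance in salary explained
- 0.9716 > 0.2519 → Model A has the better fit

Effect size (slope magnitude):
- Model A: β₁ = 2.8429 → predicted salary rises 2.8429 thousand dollars per additional year of experience
- Model B: β₁ = 0.5520 → predicted salary rises 0.5520 thousand dollars per additional year of experience
- |2.8429| > |0.5520| → Model A shows the stronger marginal effect

Notes:
- R² measures how tightly points cluster around the line; β₁ measures how steep the line is — they answer different questions.
- A steeper slope doesn't make a better model if the scatter around the line is large.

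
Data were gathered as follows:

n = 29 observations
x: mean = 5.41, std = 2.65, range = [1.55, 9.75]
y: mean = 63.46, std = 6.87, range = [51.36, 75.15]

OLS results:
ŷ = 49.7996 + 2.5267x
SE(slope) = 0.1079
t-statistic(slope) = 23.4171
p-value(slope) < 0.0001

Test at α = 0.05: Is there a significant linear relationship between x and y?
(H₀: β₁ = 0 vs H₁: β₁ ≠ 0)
Since p-value < 0.0001 < α = 0.05, reject H₀ — the slope is significantly different from 0.

Hypothesis test for the slope coefficient:

H₀: β₁ = 0 (no linear relationship)
H₁: β₁ ≠ 0 (linear relationship exists)

Test statistic: t = β̂₁ / SE(β̂₁) = 2.5267 / 0.1079 = 23.4171

With df = 27, the two-sided p-value for |t| = 23.4171 is <0.0001.

Decision rule: reject H₀ if p-value < α.
p-value < 0.0001 < α = 0.05 → reject H₀.

There is sufficient evidence at the 5% significance level to conclude that a linear relationship exists between x and y.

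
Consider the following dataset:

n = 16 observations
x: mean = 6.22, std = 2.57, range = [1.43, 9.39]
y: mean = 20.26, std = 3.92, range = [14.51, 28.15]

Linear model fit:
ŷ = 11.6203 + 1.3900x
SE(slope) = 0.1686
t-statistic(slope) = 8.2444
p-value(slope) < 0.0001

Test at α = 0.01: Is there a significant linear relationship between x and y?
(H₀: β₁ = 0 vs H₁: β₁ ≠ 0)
Reject H₀: p-value < 0.0001 < α = 0.01. The linear relationship is significant at the 1% level.

Hypothesis test for the slope coefficient:

H₀: β₁ = 0 (no linear relationship)
H₁: β₁ ≠ 0 (linear relationship exists)

Test statistic: t = β̂₁ / SE(β̂₁) = 1.3900 / 0.1686 = 8.2444

The p-value (<0.0001) is the probability, under H₀, of a t-statistic at least as extreme as |t| = 8.2444 (two-sided, df = n − 2 = 14).

Decision rule: reject H₀ if p-value < α.
p-value < 0.0001 < α = 0.01 → reject H₀.

At α = 0.01 the data do provide convincing evidence of a nonzero slope.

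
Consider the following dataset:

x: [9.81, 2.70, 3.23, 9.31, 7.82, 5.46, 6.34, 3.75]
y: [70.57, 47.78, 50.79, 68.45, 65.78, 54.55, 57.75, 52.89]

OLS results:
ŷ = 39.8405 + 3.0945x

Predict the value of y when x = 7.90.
ŷ = 64.2871

To predict y for x = 7.90, substitute into the regression equation:

ŷ = 39.8405 + 3.0945 × 7.90
ŷ = 39.8405 + 24.4466
ŷ = 64.2871

This is the fitted mean response at that x — an individual observation would come with a wider prediction interval.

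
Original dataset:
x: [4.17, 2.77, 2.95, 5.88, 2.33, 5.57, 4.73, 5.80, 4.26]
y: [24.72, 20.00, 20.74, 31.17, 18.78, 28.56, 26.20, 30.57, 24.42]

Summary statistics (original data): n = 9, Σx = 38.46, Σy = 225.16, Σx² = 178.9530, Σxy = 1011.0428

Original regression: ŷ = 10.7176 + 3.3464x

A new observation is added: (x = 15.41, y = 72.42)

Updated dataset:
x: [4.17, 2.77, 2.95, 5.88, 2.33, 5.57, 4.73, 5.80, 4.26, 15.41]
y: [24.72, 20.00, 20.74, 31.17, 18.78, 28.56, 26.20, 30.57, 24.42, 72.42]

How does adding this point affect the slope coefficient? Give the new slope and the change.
The slope changes from 3.3464 to 4.1511 (change of +0.8047, or +24.0%).

The new point has HIGH LEVERAGE: x = 15.41 is far from the original mean x̄ = 38.46/9 ≈ 4.27 (original range [2.33, 5.88]).

Step 1: Update the sums with the new point (n goes from 9 to 10)
Σx  = 38.46 + 15.41 = 53.87
Σy  = 225.16 + 72.42 = 297.58
Σx² = 178.9530 + 15.41² = 178.9530 + 237.4681 = 416.4211
Σxy = 1011.0428 + 15.41×72.42 = 1011.0428 + 1115.9922 = 2127.0350

Step 2: Recompute the slope with b₁ = (nΣxy − ΣxΣy) / (nΣx² − (Σx)²)
Numerator   = 10×2127.0350 − 53.87×297.58 = 21270.3500 − 16030.6346 = 5239.7154
Denominator = 10×416.4211 − 53.87² = 4164.2110 − 2901.9769 = 1262.2341
b₁(new) = 5239.7154 / 1262.2341 = 4.1511

(Same formula on the original sums: (9×1011.0428 − 38.46×225.16) / (9×178.9530 − 38.46²) = 439.7316 / 131.4054 = 3.3464, matching the given fit.)

Step 3: Change in slope
Δβ₁ = 4.1511 − 3.3464 = +0.8047
Relative change = +0.8047 / 3.3464 × 100% = +24.0%
→ the slope increases when the point is added.

A high-leverage point only changes the slope if it is off the original line; here y = 72.42 is above the original trend, so the slope increases.
In practice: examine leverage (hᵢ) and Cook's distance rather than deleting it automatically.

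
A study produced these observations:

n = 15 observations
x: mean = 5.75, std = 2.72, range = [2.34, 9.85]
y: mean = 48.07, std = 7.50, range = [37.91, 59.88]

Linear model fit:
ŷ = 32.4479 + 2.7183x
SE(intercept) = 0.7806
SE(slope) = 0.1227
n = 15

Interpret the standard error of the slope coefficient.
SE(slope) = 0.1227 measures the uncertainty in the estimated slope. The coefficient is estimated precisely (SE/|β̂₁| = 4.5%).

What SE measures:
- The standard error quantifies the sampling variability of the coefficient estimate
- It is the estimated standard deviation of β̂₁ across hypothetical repeated samples of the same size
- Smaller SE → more precise estimate

Relative precision:
- SE / |β̂₁| = 0.1227 / 2.7183 = 4.5%
- Rule of thumb (under 20%: precise; 20% to under 50%: moderately precise; 50% or more: imprecise) → precise

Link to interval estimation: a confidence interval for β₁ is β̂₁ ± t* × 0.1227, so SE sets the half-width per unit of t*.

What drives SE(β̂₁): wider spread of x values → smaller SE; larger n (here n = 15) → smaller SE.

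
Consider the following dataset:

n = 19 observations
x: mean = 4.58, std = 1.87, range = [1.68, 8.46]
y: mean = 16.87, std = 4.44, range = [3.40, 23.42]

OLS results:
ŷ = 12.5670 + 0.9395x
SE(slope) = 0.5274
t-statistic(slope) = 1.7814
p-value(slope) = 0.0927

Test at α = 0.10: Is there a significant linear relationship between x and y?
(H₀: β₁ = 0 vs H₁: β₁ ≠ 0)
Reject H₀: p-value = 0.0927 < α = 0.10. The linear relationship is significant at the 10% level.

Hypothesis test for the slope coefficient:

H₀: β₁ = 0 (no linear relationship)
H₁: β₁ ≠ 0 (linear relationship exists)

Test statistic: t = β̂₁ / SE(β̂₁) = 0.9395 / 0.5274 = 1.7814

The p-value (0.0927) is the probability, under H₀, of a t-statistic at least as extreme as |t| = 1.7814 (two-sided, df = n − 2 = 17).

Decision rule: reject H₀ if p-value < α.
p-value = 0.0927 < α = 0.10 → reject H₀.

Conclusion: the linear association between x and y is significant at the 10% level.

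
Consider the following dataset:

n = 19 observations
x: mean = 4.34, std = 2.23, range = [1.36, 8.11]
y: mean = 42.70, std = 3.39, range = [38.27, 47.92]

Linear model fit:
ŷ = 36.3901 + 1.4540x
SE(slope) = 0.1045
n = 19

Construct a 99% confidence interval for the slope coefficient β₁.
The 99% CI for β₁ is (1.1511, 1.7569)

Confidence interval for the slope:

The 99% CI for β₁ is: β̂₁ ± t*(α/2, n-2) × SE(β̂₁)

Step 1: Find critical t-value
- Confidence level = 0.99
- Degrees of freedom = n - 2 = 19 - 2 = 17
- t*(α/2, 17) = 2.8982

Step 2: Calculate margin of error
Margin = 2.8982 × 0.1045 = 0.3029

Step 3: Construct interval
CI = 1.4540 ± 0.3029
CI = (1.1511, 1.7569)

Interpretation: We are 99% confident that the true slope β₁ lies between 1.1511 and 1.7569.
The interval does not include 0, suggesting a significant linear relationship.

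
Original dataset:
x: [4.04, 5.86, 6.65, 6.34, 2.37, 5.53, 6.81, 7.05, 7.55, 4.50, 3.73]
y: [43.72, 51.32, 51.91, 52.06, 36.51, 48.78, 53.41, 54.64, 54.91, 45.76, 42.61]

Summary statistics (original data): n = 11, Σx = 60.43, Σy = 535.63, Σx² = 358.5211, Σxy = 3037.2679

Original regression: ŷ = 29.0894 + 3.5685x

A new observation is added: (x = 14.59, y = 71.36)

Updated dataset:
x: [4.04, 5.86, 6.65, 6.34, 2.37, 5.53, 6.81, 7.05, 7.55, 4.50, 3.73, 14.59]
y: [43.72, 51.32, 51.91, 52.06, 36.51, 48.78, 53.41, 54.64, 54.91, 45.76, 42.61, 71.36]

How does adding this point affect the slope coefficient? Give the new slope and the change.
New slope β₁ = 2.7709 versus 3.5685 before: a change of -0.7976 (-22.4%).

The new point has HIGH LEVERAGE: x = 14.59 is far from the original mean x̄ = 60.43/11 ≈ 5.49 (original range [2.37, 7.55]).

Step 1: Update the sums with the new point (n goes from 11 to 12)
Σx  = 60.43 + 14.59 = 75.02
Σy  = 535.63 + 71.36 = 606.99
Σx² = 358.5211 + 14.59² = 358.5211 + 212.8681 = 571.3892
Σxy = 3037.2679 + 14.59×71.36 = 3037.2679 + 1041.1424 = 4078.4103

Step 2: Recompute the slope with b₁ = (nΣxy − ΣxΣy) / (nΣx² − (Σx)²)
Numerator   = 12×4078.4103 − 75.02×606.99 = 48940.9236 − 45536.3898 = 3404.5338
Denominator = 12×571.3892 − 75.02² = 6856.6704 − 5628.0004 = 1228.6700
b₁(new) = 3404.5338 / 1228.6700 = 2.7709

(Same formula on the original sums: (11×3037.2679 − 60.43×535.63) / (11×358.5211 − 60.43²) = 1041.8260 / 291.9472 = 3.5685, matching the given fit.)

Step 3: Change in slope
Δβ₁ = 2.7709 − 3.5685 = -0.7976
Relative change = -0.7976 / 3.5685 × 100% = -22.4%
→ the slope decreases when the point is added.

Because the point sits below the extension of the original line at a high-leverage x, it tilts the fit down.
In practice: investigate whether it comes from the same population as the rest of the sample.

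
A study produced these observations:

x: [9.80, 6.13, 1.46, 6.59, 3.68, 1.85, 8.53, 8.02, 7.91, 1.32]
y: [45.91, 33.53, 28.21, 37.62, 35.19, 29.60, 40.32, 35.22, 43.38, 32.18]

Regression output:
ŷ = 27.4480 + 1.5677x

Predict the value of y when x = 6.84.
ŷ = 38.1711

x = 6.84 lies inside the observed range [1.32, 9.80], so the fitted equation applies directly:

ŷ = 27.4480 + 1.5677 × 6.84
ŷ = 27.4480 + 10.7231
ŷ = 38.1711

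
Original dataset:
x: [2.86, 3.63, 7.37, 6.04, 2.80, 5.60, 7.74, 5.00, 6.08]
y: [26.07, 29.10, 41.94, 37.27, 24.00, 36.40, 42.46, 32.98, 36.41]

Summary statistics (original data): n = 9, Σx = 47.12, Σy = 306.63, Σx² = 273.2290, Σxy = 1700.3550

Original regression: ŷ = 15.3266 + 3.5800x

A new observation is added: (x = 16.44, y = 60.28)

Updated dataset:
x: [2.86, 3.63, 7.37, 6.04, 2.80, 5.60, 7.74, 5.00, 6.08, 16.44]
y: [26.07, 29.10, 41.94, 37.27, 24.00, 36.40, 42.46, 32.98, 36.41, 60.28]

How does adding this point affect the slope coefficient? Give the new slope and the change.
The slope changes from 3.5800 to 2.5752 (change of -1.0048, or -28.1%).

The new point has HIGH LEVERAGE: x = 16.44 is far from the original mean x̄ = 47.12/9 ≈ 5.24 (original range [2.80, 7.74]).

Step 1: Update the sums with the new point (n goes from 9 to 10)
Σx  = 47.12 + 16.44 = 63.56
Σy  = 306.63 + 60.28 = 366.91
Σx² = 273.2290 + 16.44² = 273.2290 + 270.2736 = 543.5026
Σxy = 1700.3550 + 16.44×60.28 = 1700.3550 + 991.0032 = 2691.3582

Step 2: Recompute the slope with b₁ = (nΣxy − ΣxΣy) / (nΣx² − (Σx)²)
Numerator   = 10×2691.3582 − 63.56×366.91 = 26913.5820 − 23320.7996 = 3592.7824
Denominator = 10×543.5026 − 63.56² = 5435.0260 − 4039.8736 = 1395.1524
b₁(new) = 3592.7824 / 1395.1524 = 2.5752

(Same formula on the original sums: (9×1700.3550 − 47.12×306.63) / (9×273.2290 − 47.12²) = 854.7894 / 238.7666 = 3.5800, matching the given fit.)

Step 3: Change in slope
Δβ₁ = 2.5752 − 3.5800 = -1.0048
Relative change = -1.0048 / 3.5800 × 100% = -28.1%
→ the slope decreases when the point is added.

A high-leverage point only changes the slope if it is off the original line; here y = 60.28 is below the original trend, so the slope decreases.
In practice: check such a point for data-entry or measurement error; investigate whether it comes from the same population as the rest of the sample.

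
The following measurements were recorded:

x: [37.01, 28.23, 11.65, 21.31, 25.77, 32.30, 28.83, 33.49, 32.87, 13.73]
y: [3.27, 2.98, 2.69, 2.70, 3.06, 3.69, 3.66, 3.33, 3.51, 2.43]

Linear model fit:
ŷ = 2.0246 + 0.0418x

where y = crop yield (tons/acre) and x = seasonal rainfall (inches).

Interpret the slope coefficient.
For each additional inch of rainfall, predicted crop yield increases by approximately 0.0418 tons/acre.

The slope coefficient β₁ = 0.0418 represents the marginal effect of rainfall on crop yield.

Interpretation:
- Rainfall up by 1 inch → predicted crop yield increases by 0.0418 tons/acre
- The effect is assumed constant over the observed range of x (linearity)

(β₀ = 2.0246 is the fitted value at x = 0 and is not part of the slope interpretation.)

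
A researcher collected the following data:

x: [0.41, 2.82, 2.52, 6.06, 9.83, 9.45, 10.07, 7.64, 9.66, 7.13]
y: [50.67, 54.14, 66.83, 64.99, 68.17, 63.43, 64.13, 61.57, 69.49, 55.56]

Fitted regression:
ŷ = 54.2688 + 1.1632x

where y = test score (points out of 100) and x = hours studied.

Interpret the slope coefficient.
On average, test score is about 1.1632 points higher for every extra hour of study time.

β₁ = 1.1632 is the change in predicted test score (points) per additional hour of study time.

Interpretation:
- Study time up by 1 hour → predicted test score increases by 1.1632 points
- The effect is assumed constant over the observed range of x (linearity)
- The slope describes association in these data, not necessarily a causal effect

The intercept β₀ = 54.2688 is the predicted test score when study time = 0.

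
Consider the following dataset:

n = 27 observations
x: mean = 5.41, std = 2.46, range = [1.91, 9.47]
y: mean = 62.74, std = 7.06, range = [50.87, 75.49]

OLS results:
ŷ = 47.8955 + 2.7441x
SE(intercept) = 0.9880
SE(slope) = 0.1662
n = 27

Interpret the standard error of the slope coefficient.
SE(slope) = 0.1662 measures the uncertainty in the estimated slope. The coefficient is estimated precisely (SE/|β̂₁| = 6.1%).

SE(β̂₁) = s / √Sxx, where s is the residual standard deviation and Sxx = Σ(x − x̄)². It is the yardstick for how far β̂₁ = 2.7441 could plausibly be from the true slope.

Relative precision:
- SE / |β̂₁| = 0.1662 / 2.7441 = 6.1%
- Rule of thumb (under 20%: precise; 20% to under 50%: moderately precise; 50% or more: imprecise) → precise

Link to interval estimation: a confidence interval for β₁ is β̂₁ ± t* × 0.1662, so SE sets the half-width per unit of t*.

What drives SE(β̂₁): larger n (here n = 27) → smaller SE; wider spread of x values → smaller SE.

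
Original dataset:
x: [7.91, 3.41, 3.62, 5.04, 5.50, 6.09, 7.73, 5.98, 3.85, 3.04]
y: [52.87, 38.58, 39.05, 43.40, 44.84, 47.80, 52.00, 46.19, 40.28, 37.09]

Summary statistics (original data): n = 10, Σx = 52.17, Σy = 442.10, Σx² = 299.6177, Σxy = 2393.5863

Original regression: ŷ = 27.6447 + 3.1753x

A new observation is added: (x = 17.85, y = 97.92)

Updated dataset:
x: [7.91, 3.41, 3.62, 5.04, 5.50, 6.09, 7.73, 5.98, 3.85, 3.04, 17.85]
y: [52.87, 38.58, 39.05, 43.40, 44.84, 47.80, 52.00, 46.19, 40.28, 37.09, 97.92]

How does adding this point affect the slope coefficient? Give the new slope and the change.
New slope β₁ = 4.0803 versus 3.1753 before: a change of +0.9050 (+28.5%).

x = 17.85 lies well outside the original x-range [3.04, 7.91] (x̄ ≈ 5.22), so this observation has high leverage and can move the slope substantially.

Step 1: Update the sums with the new point (n goes from 10 to 11)
Σx  = 52.17 + 17.85 = 70.02
Σy  = 442.10 + 97.92 = 540.02
Σx² = 299.6177 + 17.85² = 299.6177 + 318.6225 = 618.2402
Σxy = 2393.5863 + 17.85×97.92 = 2393.5863 + 1747.8720 = 4141.4583

Step 2: Recompute the slope with b₁ = (nΣxy − ΣxΣy) / (nΣx² − (Σx)²)
Numerator   = 11×4141.4583 − 70.02×540.02 = 45556.0413 − 37812.2004 = 7743.8409
Denominator = 11×618.2402 − 70.02² = 6800.6422 − 4902.8004 = 1897.8418
b₁(new) = 7743.8409 / 1897.8418 = 4.0803

(Same formula on the original sums: (10×2393.5863 − 52.17×442.10) / (10×299.6177 − 52.17²) = 871.5060 / 274.4681 = 3.1753, matching the given fit.)

Step 3: Change in slope
Δβ₁ = 4.0803 − 3.1753 = +0.9050
Relative change = +0.9050 / 3.1753 × 100% = +28.5%
→ the slope increases when the point is added.

Because the point sits above the extension of the original line at a high-leverage x, it tilts the fit up.
In practice: check such a point for data-entry or measurement error.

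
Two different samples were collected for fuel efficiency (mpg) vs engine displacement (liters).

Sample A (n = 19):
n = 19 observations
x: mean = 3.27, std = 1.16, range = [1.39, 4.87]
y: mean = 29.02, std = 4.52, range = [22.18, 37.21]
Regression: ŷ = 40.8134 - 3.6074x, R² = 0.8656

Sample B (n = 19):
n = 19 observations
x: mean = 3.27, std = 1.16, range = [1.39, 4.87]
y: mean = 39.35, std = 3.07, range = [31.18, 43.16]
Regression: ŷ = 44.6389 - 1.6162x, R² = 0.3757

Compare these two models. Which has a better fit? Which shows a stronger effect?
Model A has the better fit (R² = 0.8656 vs 0.3757). Model A shows the stronger effect (|β₁| = 3.6074 vs 1.6162).

Model Comparison:

Goodness of fit (R²):
- Model A: R² = 0.8656 → 86.56% of variance in fuel efficiency explained
- Model B: R² = 0.3757 → 37.57% of variance in fuel efficiency explained
- 0.8656 > 0.3757 → Model A has the better fit

Strength of effect — compare |β₁|:
- Model A: β₁ = -3.6074 → predicted fuel efficiency falls 3.6074 mpg per additional liter of engine displacement
- Model B: β₁ = -1.6162 → predicted fuel efficiency falls 1.6162 mpg per additional liter of engine displacement
- |-3.6074| > |-1.6162| → Model A shows the stronger marginal effect

Notes:
- A steeper slope doesn't make a better model if the scatter around the line is large.
- A better fit (higher R²) doesn't necessarily mean a more important relationship.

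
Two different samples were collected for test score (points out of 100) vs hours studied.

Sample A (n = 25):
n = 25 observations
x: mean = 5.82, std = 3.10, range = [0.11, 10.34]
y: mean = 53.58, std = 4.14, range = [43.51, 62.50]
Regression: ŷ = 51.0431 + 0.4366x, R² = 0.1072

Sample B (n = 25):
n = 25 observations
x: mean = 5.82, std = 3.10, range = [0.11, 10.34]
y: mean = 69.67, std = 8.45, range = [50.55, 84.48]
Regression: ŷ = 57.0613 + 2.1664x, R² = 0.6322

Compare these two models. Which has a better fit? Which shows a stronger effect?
Model B has the better fit (R² = 0.6322 vs 0.1072). Model B shows the stronger effect (|β₁| = 2.1664 vs 0.4366).

Model Comparison:

Which explains more variance? (R²)
- Model A: R² = 0.1072 → 10.72% of variance in test score explained
- Model B: R² = 0.6322 → 63.22% of variance in test score explained
- 0.6322 > 0.1072 → Model B has the better fit

Which has the larger per-hour effect? (|β₁|)
- Model A: β₁ = 0.4366 → predicted test score rises 0.4366 points per additional hour of study time
- Model B: β₁ = 2.1664 → predicted test score rises 2.1664 points per additional hour of study time
- |0.4366| < |2.1664| → Model B shows the stronger marginal effect

Notes:
- A steeper slope doesn't make a better model if the scatter around the line is large.
- The two samples could reflect different populations, time periods, or measurement quality.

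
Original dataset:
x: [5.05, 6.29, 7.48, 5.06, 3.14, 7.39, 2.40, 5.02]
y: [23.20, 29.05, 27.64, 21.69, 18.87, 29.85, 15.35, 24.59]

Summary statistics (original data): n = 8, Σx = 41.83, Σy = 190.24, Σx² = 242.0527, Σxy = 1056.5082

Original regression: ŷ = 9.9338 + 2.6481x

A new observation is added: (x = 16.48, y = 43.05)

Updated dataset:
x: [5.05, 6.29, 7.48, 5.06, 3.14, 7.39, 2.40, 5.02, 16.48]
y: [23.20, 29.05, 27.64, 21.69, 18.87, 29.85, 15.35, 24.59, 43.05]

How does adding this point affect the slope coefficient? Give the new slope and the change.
New slope β₁ = 1.8734 versus 2.6481 before: a change of -0.7747 (-29.3%).

The new point has HIGH LEVERAGE: x = 16.48 is far from the original mean x̄ = 41.83/8 ≈ 5.23 (original range [2.40, 7.48]).

Step 1: Update the sums with the new point (n goes from 8 to 9)
Σx  = 41.83 + 16.48 = 58.31
Σy  = 190.24 + 43.05 = 233.29
Σx² = 242.0527 + 16.48² = 242.0527 + 271.5904 = 513.6431
Σxy = 1056.5082 + 16.48×43.05 = 1056.5082 + 709.4640 = 1765.9722

Step 2: Recompute the slope with b₁ = (nΣxy − ΣxΣy) / (nΣx² − (Σx)²)
Numerator   = 9×1765.9722 − 58.31×233.29 = 15893.7498 − 13603.1399 = 2290.6099
Denominator = 9×513.6431 − 58.31² = 4622.7879 − 3400.0561 = 1222.7318
b₁(new) = 2290.6099 / 1222.7318 = 1.8734

(Same formula on the original sums: (8×1056.5082 − 41.83×190.24) / (8×242.0527 − 41.83²) = 494.3264 / 186.6727 = 2.6481, matching the given fit.)

Step 3: Change in slope
Δβ₁ = 1.8734 − 2.6481 = -0.7747
Relative change = -0.7747 / 2.6481 × 100% = -29.3%
→ the slope decreases when the point is added.

A high-leverage point only changes the slope if it is off the original line; here y = 43.05 is below the original trend, so the slope decreases.
In practice: check such a point for data-entry or measurement error; examine leverage (hᵢ) and Cook's distance rather than deleting it automatically.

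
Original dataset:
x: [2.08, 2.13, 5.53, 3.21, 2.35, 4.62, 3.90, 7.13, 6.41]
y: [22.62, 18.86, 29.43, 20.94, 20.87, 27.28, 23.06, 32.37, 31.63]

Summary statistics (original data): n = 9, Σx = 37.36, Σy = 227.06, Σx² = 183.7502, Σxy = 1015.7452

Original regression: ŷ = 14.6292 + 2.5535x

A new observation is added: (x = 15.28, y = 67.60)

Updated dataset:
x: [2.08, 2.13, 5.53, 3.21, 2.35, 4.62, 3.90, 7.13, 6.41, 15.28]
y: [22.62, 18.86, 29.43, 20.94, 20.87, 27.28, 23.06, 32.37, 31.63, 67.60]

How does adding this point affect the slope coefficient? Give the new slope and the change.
The slope changes from 2.5535 to 3.5508 (change of +0.9973, or +39.1%).

The new point has HIGH LEVERAGE: x = 15.28 is far from the original mean x̄ = 37.36/9 ≈ 4.15 (original range [2.08, 7.13]).

Step 1: Update the sums with the new point (n goes from 9 to 10)
Σx  = 37.36 + 15.28 = 52.64
Σy  = 227.06 + 67.60 = 294.66
Σx² = 183.7502 + 15.28² = 183.7502 + 233.4784 = 417.2286
Σxy = 1015.7452 + 15.28×67.60 = 1015.7452 + 1032.9280 = 2048.6732

Step 2: Recompute the slope with b₁ = (nΣxy − ΣxΣy) / (nΣx² − (Σx)²)
Numerator   = 10×2048.6732 − 52.64×294.66 = 20486.7320 − 15510.9024 = 4975.8296
Denominator = 10×417.2286 − 52.64² = 4172.2860 − 2770.9696 = 1401.3164
b₁(new) = 4975.8296 / 1401.3164 = 3.5508

(Same formula on the original sums: (9×1015.7452 − 37.36×227.06) / (9×183.7502 − 37.36²) = 658.7452 / 257.9822 = 2.5535, matching the given fit.)

Step 3: Change in slope
Δβ₁ = 3.5508 − 2.5535 = +0.9973
Relative change = +0.9973 / 2.5535 × 100% = +39.1%
→ the slope increases when the point is added.

A high-leverage point only changes the slope if it is off the original line; here y = 67.60 is above the original trend, so the slope increases.
In practice: examine leverage (hᵢ) and Cook's distance rather than deleting it automatically; check such a point for data-entry or measurement error.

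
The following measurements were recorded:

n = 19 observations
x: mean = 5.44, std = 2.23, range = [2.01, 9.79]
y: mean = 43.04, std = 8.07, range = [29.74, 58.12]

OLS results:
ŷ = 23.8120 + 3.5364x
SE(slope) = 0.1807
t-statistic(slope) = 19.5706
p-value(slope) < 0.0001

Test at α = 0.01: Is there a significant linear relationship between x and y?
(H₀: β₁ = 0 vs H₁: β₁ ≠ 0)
p-value < 0.0001 < α = 0.01, so we reject H₀. The relationship is significant.

Hypothesis test for the slope coefficient:

H₀: β₁ = 0 (no linear relationship)
H₁: β₁ ≠ 0 (linear relationship exists)

Test statistic: t = β̂₁ / SE(β̂₁) = 3.5364 / 0.1807 = 19.5706

With df = 17, the two-sided p-value for |t| = 19.5706 is <0.0001.

Decision rule: reject H₀ if p-value < α.
p-value < 0.0001 < α = 0.01 → reject H₀.

At α = 0.01 the data do provide convincing evidence of a nonzero slope.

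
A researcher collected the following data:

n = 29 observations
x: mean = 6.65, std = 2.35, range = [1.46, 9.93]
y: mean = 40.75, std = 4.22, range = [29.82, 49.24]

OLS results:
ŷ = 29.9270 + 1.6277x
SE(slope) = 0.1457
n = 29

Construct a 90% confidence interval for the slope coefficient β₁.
The 90% CI for β₁ is (1.3795, 1.8759)

Confidence interval for the slope:

The 90% CI for β₁ is: β̂₁ ± t*(α/2, n-2) × SE(β̂₁)

Step 1: Find critical t-value
- Confidence level = 0.9
- Degrees of freedom = n - 2 = 29 - 2 = 27
- t*(α/2, 27) = 1.7033

Step 2: Calculate margin of error
Margin = 1.7033 × 0.1457 = 0.2482

Step 3: Construct interval
CI = 1.6277 ± 0.2482
CI = (1.3795, 1.8759)

Interpretation: intervals built this way capture the true β₁ in 90% of repeated samples; here the plausible range for the per-unit effect of x on y is 1.3795 to 1.8759.
Both endpoints are positive, so the data support a genuinely positive slope at this confidence level.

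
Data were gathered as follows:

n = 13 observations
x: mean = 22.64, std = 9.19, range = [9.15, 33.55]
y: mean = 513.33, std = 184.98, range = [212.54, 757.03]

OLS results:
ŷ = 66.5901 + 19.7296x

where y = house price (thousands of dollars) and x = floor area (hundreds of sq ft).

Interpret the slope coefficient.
On average, house price is about 19.7296 thousand dollars higher for every extra hundred sq ft of floor area.

The slope β₁ = 19.7296 gives the rate at which the fitted house price changes with floor area.

Interpretation:
- Floor area up by 1 hundred sq ft → predicted house price increases by 19.7296 thousand dollars
- This is a linear approximation: the same per-unit change is assumed across the whole observed x range

(β₀ = 66.5901 is the fitted value at x = 0 and is not part of the slope interpretation.)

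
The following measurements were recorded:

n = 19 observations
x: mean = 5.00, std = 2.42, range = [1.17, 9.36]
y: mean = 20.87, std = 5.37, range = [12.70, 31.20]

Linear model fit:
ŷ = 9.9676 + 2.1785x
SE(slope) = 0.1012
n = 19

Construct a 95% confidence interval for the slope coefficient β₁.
The 95% CI for β₁ is (1.9650, 2.3920)

Confidence interval for the slope:

The 95% CI for β₁ is: β̂₁ ± t*(α/2, n-2) × SE(β̂₁)

Step 1: Find critical t-value
- Confidence level = 0.95
- Degrees of freedom = n - 2 = 19 - 2 = 17
- t*(α/2, 17) = 2.1098

Step 2: Calculate margin of error
Margin = 2.1098 × 0.1012 = 0.2135

Step 3: Construct interval
CI = 2.1785 ± 0.2135
CI = (1.9650, 2.3920)

Interpretation: each one-unit increase in x is associated with a change in mean y of between 1.9650 and 2.3920, with 95% confidence.
Both endpoints are positive, so the data support a genuinely positive slope at this confidence level.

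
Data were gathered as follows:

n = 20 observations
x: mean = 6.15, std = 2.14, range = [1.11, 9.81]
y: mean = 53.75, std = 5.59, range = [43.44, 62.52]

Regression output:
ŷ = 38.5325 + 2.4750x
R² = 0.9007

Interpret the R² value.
About 90.07% of the variability in y is accounted for by the regression on x (R² = 0.9007) — a strong linear fit.

The coefficient of determination R² is the fraction of the total variation in y that the fitted line accounts for.

Here R² = 0.9007:
- Explained: 90.07% of the variation in y
- Unexplained (residual): 100% − 90.07% = 9.93%
- Rule of thumb (below 0.3 weak; 0.3 to below 0.7 moderate; 0.7 and above strong) → strong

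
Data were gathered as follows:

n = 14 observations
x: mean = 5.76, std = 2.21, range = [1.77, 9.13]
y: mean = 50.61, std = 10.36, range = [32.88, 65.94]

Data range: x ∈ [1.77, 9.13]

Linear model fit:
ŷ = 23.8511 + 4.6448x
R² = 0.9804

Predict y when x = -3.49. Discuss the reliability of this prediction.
ŷ = 7.6407, but this is extrapolation (below the data range [1.77, 9.13]) and may be unreliable.

Prediction calculation:
ŷ = 23.8511 + 4.6448 × (-3.49)
ŷ = 7.6407

Reliability:
- Data range: x ∈ [1.77, 9.13]
- Prediction point: x = -3.49 is 5.26 units below the observed range → this is EXTRAPOLATION, not interpolation

Why that matters here:
- There are no observations near this x to validate the fitted line there
- R² describes fit only over the sampled x values; it says nothing about behaviour beyond them

The R² = 0.9804 only validates the fit within [1.77, 9.13]; treat ŷ = 7.6407 with caution.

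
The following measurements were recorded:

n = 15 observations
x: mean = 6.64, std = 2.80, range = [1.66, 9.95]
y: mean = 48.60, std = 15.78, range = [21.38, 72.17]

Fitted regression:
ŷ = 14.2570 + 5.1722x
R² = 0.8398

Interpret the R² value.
About 83.98% of the variability in y is accounted for by the regression on x (R² = 0.8398) — a strong linear fit.

R² (coefficient of determination) measures the proportion of variance in y explained by the regression model.

Here R² = 0.8398:
- Explained: 83.98% of the variation in y
- Unexplained (residual): 100% − 83.98% = 16.02%
- Rule of thumb (below 0.3 weak; 0.3 to below 0.7 moderate; 0.7 and above strong) → strong

Equivalently, for simple linear regression R² = r², so |r| = √0.8398 ≈ 0.9164.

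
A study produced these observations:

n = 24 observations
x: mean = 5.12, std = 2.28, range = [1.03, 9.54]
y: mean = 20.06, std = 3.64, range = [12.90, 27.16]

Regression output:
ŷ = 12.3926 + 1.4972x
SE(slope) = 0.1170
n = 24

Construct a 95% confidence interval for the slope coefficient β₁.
The 95% CI for β₁ is (1.2546, 1.7398)

Confidence interval for the slope:

The 95% CI for β₁ is: β̂₁ ± t*(α/2, n-2) × SE(β̂₁)

Step 1: Find critical t-value
- Confidence level = 0.95
- Degrees of freedom = n - 2 = 24 - 2 = 22
- t*(α/2, 22) = 2.0739

Step 2: Calculate margin of error
Margin = 2.0739 × 0.1170 = 0.2426

Step 3: Construct interval
CI = 1.4972 ± 0.2426
CI = (1.2546, 1.7398)

Interpretation: We are 95% confident that the true slope β₁ lies between 1.2546 and 1.7398.
Both endpoints are positive, so the data support a genuinely positive slope at this confidence level.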